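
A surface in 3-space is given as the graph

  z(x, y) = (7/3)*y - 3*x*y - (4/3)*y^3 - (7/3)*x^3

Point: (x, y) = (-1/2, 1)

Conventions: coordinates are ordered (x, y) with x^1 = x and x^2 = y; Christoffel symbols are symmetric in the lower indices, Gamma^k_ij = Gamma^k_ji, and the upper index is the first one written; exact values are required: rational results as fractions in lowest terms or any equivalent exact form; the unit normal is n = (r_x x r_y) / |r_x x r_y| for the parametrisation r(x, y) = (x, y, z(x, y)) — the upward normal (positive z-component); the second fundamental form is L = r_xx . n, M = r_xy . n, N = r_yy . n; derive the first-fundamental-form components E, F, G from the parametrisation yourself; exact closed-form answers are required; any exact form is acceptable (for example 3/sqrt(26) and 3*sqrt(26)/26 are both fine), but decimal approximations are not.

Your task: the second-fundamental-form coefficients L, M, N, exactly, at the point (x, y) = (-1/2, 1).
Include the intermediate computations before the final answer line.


z_x = -19/4, z_y = -1/6, z_xx = 7, z_xy = -3, z_yy = -8
E = 377/16, F = 19/24, G = 37/36; answer radicand W^2 = 3397/144
unnormalised second-form numerators: l = 7, m = -3, n = -8; L = l/sqrt(3397/144), and similarly M = m/sqrt(W^2), N = n/sqrt(W^2)

Answer: L = 84*sqrt(3397)/3397, M = -36*sqrt(3397)/3397, N = -96*sqrt(3397)/3397


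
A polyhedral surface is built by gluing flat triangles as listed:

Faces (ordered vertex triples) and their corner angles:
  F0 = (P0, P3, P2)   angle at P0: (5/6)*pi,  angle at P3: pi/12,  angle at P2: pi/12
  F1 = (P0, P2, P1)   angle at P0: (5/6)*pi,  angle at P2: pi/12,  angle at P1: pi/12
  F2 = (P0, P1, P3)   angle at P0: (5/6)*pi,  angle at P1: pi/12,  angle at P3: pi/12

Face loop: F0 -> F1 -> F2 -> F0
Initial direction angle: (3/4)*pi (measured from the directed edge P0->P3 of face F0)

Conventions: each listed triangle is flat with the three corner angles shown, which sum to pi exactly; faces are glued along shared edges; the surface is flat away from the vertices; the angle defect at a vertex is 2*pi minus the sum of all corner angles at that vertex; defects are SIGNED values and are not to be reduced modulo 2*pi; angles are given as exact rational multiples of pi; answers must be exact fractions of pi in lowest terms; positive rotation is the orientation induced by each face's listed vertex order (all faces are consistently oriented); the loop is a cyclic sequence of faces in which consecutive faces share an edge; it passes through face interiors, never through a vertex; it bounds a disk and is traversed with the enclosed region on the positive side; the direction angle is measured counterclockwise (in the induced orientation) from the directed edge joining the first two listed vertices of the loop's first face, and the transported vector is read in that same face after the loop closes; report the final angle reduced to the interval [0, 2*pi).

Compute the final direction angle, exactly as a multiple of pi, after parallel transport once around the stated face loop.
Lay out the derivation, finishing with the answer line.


enclosed vertex P0: corner angles sum to (5/2)*pi, defect = 2*pi - (5/2)*pi = -pi/2
the final direction is the initial angle plus the enclosed defects, taken mod 2*pi in the induced orientation
final angle = (3/4)*pi - pi/2 = pi/4 (mod 2*pi)

Answer: final direction angle = pi/4


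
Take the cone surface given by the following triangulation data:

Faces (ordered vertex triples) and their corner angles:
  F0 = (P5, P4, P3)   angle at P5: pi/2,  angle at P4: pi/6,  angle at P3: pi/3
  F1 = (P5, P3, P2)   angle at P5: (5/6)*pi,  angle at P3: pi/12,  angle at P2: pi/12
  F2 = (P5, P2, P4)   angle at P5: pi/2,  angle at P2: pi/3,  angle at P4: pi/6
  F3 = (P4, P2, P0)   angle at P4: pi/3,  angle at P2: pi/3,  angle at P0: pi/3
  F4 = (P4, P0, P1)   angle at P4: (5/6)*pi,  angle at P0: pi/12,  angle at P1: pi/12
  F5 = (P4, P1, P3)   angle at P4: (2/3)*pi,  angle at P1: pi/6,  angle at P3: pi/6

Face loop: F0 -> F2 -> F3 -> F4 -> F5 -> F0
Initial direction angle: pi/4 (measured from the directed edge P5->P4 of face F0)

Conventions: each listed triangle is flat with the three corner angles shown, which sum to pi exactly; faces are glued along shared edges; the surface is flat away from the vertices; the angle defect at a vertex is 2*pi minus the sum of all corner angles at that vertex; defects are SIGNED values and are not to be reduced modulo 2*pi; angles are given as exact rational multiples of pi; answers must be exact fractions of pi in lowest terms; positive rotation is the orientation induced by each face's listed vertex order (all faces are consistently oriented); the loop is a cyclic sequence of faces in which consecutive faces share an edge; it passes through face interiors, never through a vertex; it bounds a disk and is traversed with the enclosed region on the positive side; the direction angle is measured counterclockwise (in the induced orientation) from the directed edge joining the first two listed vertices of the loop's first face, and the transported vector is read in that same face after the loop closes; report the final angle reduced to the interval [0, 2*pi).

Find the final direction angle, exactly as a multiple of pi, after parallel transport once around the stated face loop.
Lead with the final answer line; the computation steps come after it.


Answer: final direction angle = pi/12

enclosed vertex P4: corner angles sum to (13/6)*pi, defect = 2*pi - (13/6)*pi = -pi/6
summing the enclosed defects onto the initial angle, mod 2*pi in the induced orientation:
final angle = pi/4 - pi/6 = pi/12 (mod 2*pi)


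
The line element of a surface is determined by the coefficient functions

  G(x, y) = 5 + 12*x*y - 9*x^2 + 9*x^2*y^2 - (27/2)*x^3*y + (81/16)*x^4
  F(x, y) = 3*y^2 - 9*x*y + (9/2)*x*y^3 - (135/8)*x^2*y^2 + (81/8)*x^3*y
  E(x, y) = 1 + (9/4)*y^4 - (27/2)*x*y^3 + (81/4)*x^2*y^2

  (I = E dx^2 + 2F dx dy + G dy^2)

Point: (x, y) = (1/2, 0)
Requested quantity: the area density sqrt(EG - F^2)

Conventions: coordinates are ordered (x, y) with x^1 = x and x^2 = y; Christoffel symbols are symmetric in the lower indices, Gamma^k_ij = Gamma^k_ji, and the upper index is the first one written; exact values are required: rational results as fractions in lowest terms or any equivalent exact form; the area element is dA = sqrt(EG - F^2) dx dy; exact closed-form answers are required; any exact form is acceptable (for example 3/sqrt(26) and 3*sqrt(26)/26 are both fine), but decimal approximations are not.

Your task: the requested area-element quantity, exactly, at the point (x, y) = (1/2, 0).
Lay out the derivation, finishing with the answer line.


E = 1, F = 0, G = 785/256; EG - F^2 = 785/256

Answer: sqrt(EG - F^2) = sqrt(785)/16


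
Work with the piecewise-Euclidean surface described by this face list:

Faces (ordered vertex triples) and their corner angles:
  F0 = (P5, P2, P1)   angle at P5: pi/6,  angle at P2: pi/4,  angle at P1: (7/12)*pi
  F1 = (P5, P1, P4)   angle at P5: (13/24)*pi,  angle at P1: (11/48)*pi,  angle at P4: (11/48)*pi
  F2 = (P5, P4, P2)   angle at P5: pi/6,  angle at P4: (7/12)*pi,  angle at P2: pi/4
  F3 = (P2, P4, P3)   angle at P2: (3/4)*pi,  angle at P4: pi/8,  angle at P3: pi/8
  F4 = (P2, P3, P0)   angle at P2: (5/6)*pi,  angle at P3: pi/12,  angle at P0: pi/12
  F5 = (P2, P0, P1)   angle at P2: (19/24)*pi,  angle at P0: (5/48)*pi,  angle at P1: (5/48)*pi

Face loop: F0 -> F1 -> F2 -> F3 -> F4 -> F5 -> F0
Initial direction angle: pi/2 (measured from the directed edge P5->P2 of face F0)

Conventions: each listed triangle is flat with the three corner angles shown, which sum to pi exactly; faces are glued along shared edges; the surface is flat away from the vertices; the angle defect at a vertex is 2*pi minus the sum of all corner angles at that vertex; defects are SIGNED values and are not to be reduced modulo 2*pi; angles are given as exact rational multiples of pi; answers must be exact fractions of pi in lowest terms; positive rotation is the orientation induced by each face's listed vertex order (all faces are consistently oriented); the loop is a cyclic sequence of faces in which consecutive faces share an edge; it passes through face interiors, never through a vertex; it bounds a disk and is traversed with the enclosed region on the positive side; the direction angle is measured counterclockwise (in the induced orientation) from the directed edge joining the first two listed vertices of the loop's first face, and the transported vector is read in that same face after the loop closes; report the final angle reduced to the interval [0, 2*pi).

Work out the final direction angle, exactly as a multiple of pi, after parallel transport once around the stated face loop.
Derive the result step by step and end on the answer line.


enclosed vertex P2: corner angles sum to (23/8)*pi, defect = 2*pi - (23/8)*pi = (-7/8)*pi
enclosed vertex P5: corner angles sum to (7/8)*pi, defect = 2*pi - (7/8)*pi = (9/8)*pi
final direction = starting direction + enclosed defect total, reduced mod 2*pi (induced orientation)
final angle = pi/2 + pi/4 = (3/4)*pi (mod 2*pi)

Answer: final direction angle = (3/4)*pi


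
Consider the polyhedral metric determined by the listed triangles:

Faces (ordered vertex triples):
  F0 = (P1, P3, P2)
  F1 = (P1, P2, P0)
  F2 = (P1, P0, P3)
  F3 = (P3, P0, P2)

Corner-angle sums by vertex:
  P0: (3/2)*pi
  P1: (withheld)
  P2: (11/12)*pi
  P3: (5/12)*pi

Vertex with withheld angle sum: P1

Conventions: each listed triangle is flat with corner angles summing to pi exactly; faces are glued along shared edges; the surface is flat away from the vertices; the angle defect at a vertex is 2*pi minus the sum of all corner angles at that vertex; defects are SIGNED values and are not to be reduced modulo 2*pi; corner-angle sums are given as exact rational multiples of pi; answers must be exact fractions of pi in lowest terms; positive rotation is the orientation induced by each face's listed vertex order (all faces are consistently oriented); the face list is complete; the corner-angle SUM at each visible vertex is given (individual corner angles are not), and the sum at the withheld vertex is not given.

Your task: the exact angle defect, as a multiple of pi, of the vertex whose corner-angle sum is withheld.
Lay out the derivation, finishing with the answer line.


V = 4, E = 6, F = 4; chi = V - E + F = 2
Gauss-Bonnet: total defect = 2*pi*chi = 4*pi; visible defects sum to (19/6)*pi

Answer: defect(P1) = (5/6)*pi


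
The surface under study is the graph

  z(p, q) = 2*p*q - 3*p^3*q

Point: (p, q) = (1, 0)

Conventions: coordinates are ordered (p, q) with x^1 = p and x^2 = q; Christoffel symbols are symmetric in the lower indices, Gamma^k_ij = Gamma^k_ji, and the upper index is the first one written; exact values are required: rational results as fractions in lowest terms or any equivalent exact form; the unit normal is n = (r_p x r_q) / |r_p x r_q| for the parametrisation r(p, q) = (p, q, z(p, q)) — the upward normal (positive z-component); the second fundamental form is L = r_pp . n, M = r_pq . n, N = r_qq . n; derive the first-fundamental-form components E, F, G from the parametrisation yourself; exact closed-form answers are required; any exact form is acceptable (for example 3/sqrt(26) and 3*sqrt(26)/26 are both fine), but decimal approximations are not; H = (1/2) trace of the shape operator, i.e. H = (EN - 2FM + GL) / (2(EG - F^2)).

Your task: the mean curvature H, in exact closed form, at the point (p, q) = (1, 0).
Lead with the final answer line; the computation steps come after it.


Answer: H = 0

z_p = 0, z_q = -1, z_pp = 0, z_pq = -7, z_qq = 0
E = 1, F = 0, G = 2; answer radicand W^2 = 2
unnormalised second-form numerators: l = 0, m = -7, n = 0; L = l/sqrt(2), and similarly M = m/sqrt(W^2), N = n/sqrt(W^2)
H = (E*n - 2*F*m + G*l) / (2*(EG - F^2)*sqrt(W^2)); E*n - 2*F*m + G*l = 0, EG - F^2 = 2, so H = (0)/sqrt(2)


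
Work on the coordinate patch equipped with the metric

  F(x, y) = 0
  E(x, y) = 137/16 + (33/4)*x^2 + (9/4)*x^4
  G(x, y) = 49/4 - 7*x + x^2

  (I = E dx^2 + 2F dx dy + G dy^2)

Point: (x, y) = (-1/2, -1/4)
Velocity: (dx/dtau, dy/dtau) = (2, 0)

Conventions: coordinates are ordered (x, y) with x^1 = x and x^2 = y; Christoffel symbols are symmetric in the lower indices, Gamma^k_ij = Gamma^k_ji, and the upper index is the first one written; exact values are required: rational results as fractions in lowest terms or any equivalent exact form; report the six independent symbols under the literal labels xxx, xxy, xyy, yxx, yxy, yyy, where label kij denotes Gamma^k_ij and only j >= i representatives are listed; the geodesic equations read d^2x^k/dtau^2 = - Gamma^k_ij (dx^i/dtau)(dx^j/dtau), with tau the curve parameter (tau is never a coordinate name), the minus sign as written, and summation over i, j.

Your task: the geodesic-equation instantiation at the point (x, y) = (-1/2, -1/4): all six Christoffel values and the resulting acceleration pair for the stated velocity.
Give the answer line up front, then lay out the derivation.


Answer: Gamma_xxx = -300/689, Gamma_xxy = 0, Gamma_xyy = 256/689, Gamma_yxx = 0, Gamma_yxy = -1/4, Gamma_yyy = 0; accelerations (d^2x/dtau^2, d^2y/dtau^2) = (1200/689, 0)

E = 689/64, F = 0, G = 16 at the point
E_x = -75/8, E_y = 0, F_x = 0, F_y = 0, G_x = -8, G_y = 0
EG - F^2 = 689/4;  g^inv = (4/689) * [[16, 0], [0, 689/64]]
first-kind symbols [ij,l] = (1/2)(d_i g_jl + d_j g_il - d_l g_ij): [xx,x] = E_x/2 = -75/16, [xx,y] = F_x - E_y/2 = 0, [xy,x] = E_y/2 = 0, [xy,y] = G_x/2 = -4, [yy,x] = F_y - G_x/2 = 4, [yy,y] = G_y/2 = 0
Gamma^x_ij = (G*[ij,x] - F*[ij,y])/(EG - F^2), Gamma^y_ij = (E*[ij,y] - F*[ij,x])/(EG - F^2)
Gamma_xxx = -300/689, Gamma_xxy = 0, Gamma_xyy = 256/689, Gamma_yxx = 0, Gamma_yxy = -1/4, Gamma_yyy = 0
d^2x/dtau^2 = -(Gamma_xxx*(2)^2 + 2*Gamma_xxy*(2)*(0) + Gamma_xyy*(0)^2) = 1200/689
d^2y/dtau^2 = -(Gamma_yxx*(2)^2 + 2*Gamma_yxy*(2)*(0) + Gamma_yyy*(0)^2) = 0


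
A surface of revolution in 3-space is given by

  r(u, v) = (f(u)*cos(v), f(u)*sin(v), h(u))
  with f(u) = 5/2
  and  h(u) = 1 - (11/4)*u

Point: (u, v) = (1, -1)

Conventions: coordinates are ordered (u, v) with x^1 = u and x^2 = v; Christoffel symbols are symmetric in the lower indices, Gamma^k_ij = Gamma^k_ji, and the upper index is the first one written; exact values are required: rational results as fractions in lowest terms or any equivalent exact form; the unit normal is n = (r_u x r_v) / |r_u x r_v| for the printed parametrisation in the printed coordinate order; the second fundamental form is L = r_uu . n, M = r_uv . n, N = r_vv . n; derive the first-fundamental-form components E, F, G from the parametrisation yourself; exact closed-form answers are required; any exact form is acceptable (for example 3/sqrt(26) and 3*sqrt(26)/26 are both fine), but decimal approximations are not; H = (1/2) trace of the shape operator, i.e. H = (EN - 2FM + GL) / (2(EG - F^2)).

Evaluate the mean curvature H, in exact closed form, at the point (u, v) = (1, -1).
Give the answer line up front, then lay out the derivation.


Answer: H = -1/5

f = 5/2, f' = 0, f'' = 0, h' = -11/4, h'' = 0
E = 121/16, F = 0, G = 25/4; answer radicand W^2 = 121/16
unnormalised second-form numerators: l = 0, m = 0, n = -55/8; L = l/sqrt(121/16), and similarly M = m/sqrt(W^2), N = n/sqrt(W^2)
H = (E*n - 2*F*m + G*l) / (2*(EG - F^2)*sqrt(W^2)); E*n - 2*F*m + G*l = -6655/128, EG - F^2 = 3025/64, so H = (-11/20)/sqrt(121/16)


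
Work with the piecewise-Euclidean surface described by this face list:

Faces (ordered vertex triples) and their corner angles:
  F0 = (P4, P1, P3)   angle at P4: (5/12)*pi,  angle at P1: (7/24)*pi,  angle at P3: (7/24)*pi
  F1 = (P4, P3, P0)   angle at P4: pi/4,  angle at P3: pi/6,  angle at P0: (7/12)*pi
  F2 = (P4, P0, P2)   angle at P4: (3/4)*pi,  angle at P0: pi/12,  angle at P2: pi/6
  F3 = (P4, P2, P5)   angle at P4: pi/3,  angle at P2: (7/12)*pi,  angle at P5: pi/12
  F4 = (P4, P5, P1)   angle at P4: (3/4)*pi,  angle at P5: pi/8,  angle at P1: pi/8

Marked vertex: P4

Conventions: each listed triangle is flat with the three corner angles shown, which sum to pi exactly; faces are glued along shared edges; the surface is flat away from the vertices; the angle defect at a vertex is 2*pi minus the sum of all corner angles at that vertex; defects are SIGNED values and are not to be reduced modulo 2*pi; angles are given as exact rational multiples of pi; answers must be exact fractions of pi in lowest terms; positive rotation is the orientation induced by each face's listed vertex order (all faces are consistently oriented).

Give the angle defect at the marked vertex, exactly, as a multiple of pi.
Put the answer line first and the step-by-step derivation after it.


Answer: defect(P4) = -pi/2

Sum of corner angles at P4: (5/2)*pi
defect = 2*pi - (5/2)*pi


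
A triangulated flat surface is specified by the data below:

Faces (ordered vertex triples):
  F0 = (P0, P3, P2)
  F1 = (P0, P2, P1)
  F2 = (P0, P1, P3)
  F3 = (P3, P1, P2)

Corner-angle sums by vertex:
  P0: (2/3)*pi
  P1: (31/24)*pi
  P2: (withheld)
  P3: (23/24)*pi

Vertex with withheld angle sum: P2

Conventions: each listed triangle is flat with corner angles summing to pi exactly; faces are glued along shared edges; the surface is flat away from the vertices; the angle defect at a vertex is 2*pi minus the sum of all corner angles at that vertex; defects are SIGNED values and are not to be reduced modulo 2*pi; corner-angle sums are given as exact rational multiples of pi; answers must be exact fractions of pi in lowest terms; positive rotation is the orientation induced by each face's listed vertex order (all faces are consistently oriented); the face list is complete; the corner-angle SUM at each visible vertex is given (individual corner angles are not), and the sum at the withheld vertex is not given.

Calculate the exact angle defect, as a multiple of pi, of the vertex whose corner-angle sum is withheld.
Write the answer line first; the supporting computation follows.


Answer: defect(P2) = (11/12)*pi

V = 4, E = 6, F = 4; chi = V - E + F = 2
Gauss-Bonnet: total defect = 2*pi*chi = 4*pi; visible defects sum to (37/12)*pi


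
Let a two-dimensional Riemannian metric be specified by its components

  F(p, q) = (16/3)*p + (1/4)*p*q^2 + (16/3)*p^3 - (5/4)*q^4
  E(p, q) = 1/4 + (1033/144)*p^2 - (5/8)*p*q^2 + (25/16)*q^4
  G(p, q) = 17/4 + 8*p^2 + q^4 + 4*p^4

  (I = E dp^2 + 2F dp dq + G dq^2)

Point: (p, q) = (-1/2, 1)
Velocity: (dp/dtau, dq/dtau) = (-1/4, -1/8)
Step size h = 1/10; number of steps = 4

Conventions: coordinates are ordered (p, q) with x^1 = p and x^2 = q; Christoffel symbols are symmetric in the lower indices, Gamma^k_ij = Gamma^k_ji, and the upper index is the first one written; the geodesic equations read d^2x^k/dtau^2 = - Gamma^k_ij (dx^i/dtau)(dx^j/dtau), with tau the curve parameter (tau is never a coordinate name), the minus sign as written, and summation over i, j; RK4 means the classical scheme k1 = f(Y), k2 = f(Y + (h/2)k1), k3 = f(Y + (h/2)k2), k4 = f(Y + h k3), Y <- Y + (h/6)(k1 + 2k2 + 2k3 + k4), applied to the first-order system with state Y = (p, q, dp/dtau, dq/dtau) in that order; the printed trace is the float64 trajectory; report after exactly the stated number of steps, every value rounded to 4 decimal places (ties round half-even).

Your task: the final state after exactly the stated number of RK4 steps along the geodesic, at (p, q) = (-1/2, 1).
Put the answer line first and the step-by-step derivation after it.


Answer: p = -0.6026, q = 0.9472, dp/dtau = -0.2626, dq/dtau = -0.1389

f(Y) = (dp/dtau, dq/dtau, -Gamma^p_ij Y'^i Y'^j, -Gamma^q_ij Y'^i Y'^j) with the Gammas evaluated at the stage position; h = 0.100000; intermediate values shown to 6 dp
step 0: p = -0.5000, q = 1.0000, dp/dtau = -0.2500, dq/dtau = -0.1250
step 1:
  k1: at (p, q) = (-0.500000, 1.000000), (dp/dtau, dq/dtau) = (-0.250000, -0.125000); Gamma_ppp = -0.042684, Gamma_ppq = 0.310208, Gamma_pqq = 1.044607, Gamma_qpp = 0.792649, Gamma_qpq = -0.471925, Gamma_qqq = 0.922448; k1 = (-0.250000, -0.125000, -0.033042, -0.034458)
  k2: at (p, q) = (-0.512500, 0.993750), (dp/dtau, dq/dtau) = (-0.251652, -0.126723); Gamma_ppp = 0.054414, Gamma_ppq = 0.125221, Gamma_pqq = 1.322992, Gamma_qpp = 0.875857, Gamma_qpq = -0.601942, Gamma_qqq = 1.092926; k2 = (-0.251652, -0.126723, -0.032678, -0.034626)
  k3: at (p, q) = (-0.512583, 0.993664), (dp/dtau, dq/dtau) = (-0.251634, -0.126731); Gamma_ppp = 0.055277, Gamma_ppq = 0.123614, Gamma_pqq = 1.325484, Gamma_qpp = 0.876619, Gamma_qpq = -0.603064, Gamma_qqq = 1.094420; k3 = (-0.251634, -0.126731, -0.032673, -0.034621)
  k4: at (p, q) = (-0.525163, 0.987327), (dp/dtau, dq/dtau) = (-0.253267, -0.128462); Gamma_ppp = 0.160342, Gamma_ppq = -0.071588, Gamma_pqq = 1.616995, Gamma_qpp = 0.965124, Gamma_qpq = -0.740513, Gamma_qqq = 1.274906; k4 = (-0.253267, -0.128462, -0.032311, -0.034761)
  Y <- Y + (h/6)(k1 + 2k2 + 2k3 + k4): p = -0.5252, q = 0.9873, dp/dtau = -0.2533, dq/dtau = -0.1285
step 2:
  k1: at (p, q) = (-0.525164, 0.987327), (dp/dtau, dq/dtau) = (-0.253268, -0.128462); Gamma_ppp = 0.160344, Gamma_ppq = -0.071592, Gamma_pqq = 1.617000, Gamma_qpp = 0.965125, Gamma_qpq = -0.740517, Gamma_qqq = 1.274910; k1 = (-0.253268, -0.128462, -0.032311, -0.034761)
  k2: at (p, q) = (-0.537827, 0.980904), (dp/dtau, dq/dtau) = (-0.254883, -0.130200); Gamma_ppp = 0.273537, Gamma_ppq = -0.277151, Gamma_pqq = 1.921832, Gamma_qpp = 1.059031, Gamma_qpq = -0.885512, Gamma_qqq = 1.465569; k2 = (-0.254883, -0.130200, -0.031954, -0.034872)
  k3: at (p, q) = (-0.537908, 0.980817), (dp/dtau, dq/dtau) = (-0.254865, -0.130205); Gamma_ppp = 0.274505, Gamma_ppq = -0.278891, Gamma_pqq = 1.924498, Gamma_qpp = 1.059855, Gamma_qpq = -0.886724, Gamma_qqq = 1.467194; k3 = (-0.254865, -0.130205, -0.031948, -0.034867)
  k4: at (p, q) = (-0.550651, 0.974307), (dp/dtau, dq/dtau) = (-0.256462, -0.131949); Gamma_ppp = 0.396057, Gamma_ppq = -0.495039, Gamma_pqq = 2.242974, Gamma_qpp = 1.159306, Gamma_qpq = -1.039433, Gamma_qqq = 1.668285; k4 = (-0.256462, -0.131949, -0.031597, -0.034948)
  Y <- Y + (h/6)(k1 + 2k2 + 2k3 + k4): p = -0.5507, q = 0.9743, dp/dtau = -0.2565, dq/dtau = -0.1319
step 3:
  k1: at (p, q) = (-0.550651, 0.974307), (dp/dtau, dq/dtau) = (-0.256463, -0.131948); Gamma_ppp = 0.396060, Gamma_ppq = -0.495044, Gamma_pqq = 2.242981, Gamma_qpp = 1.159308, Gamma_qpq = -1.039438, Gamma_qqq = 1.668290; k1 = (-0.256463, -0.131948, -0.031597, -0.034948)
  k2: at (p, q) = (-0.563474, 0.967709), (dp/dtau, dq/dtau) = (-0.258043, -0.133696); Gamma_ppp = 0.526100, Gamma_ppq = -0.721902, Gamma_pqq = 2.575289, Gamma_qpp = 1.264388, Gamma_qpq = -1.199952, Gamma_qqq = 1.879960; k2 = (-0.258043, -0.133696, -0.031253, -0.034999)
  k3: at (p, q) = (-0.563553, 0.967622), (dp/dtau, dq/dtau) = (-0.258025, -0.133698); Gamma_ppp = 0.527173, Gamma_ppq = -0.723772, Gamma_pqq = 2.578127, Gamma_qpp = 1.265272, Gamma_qpq = -1.201253, Gamma_qqq = 1.881713; k3 = (-0.258025, -0.133698, -0.031246, -0.034994)
  k4: at (p, q) = (-0.576454, 0.960937), (dp/dtau, dq/dtau) = (-0.259587, -0.135448); Gamma_ppp = 0.665898, Gamma_ppq = -0.961543, Gamma_pqq = 2.924575, Gamma_qpp = 1.376094, Gamma_qpq = -1.369711, Gamma_qqq = 2.104191; k4 = (-0.259587, -0.135448, -0.030910, -0.035013)
  Y <- Y + (h/6)(k1 + 2k2 + 2k3 + k4): p = -0.5765, q = 0.9609, dp/dtau = -0.2596, dq/dtau = -0.1354
step 4:
  k1: at (p, q) = (-0.576454, 0.960937), (dp/dtau, dq/dtau) = (-0.259588, -0.135447); Gamma_ppp = 0.665902, Gamma_ppq = -0.961550, Gamma_pqq = 2.924584, Gamma_qpp = 1.376097, Gamma_qpq = -1.369716, Gamma_qqq = 2.104197; k1 = (-0.259588, -0.135447, -0.030910, -0.035013)
  k2: at (p, q) = (-0.589434, 0.954165), (dp/dtau, dq/dtau) = (-0.261133, -0.137198); Gamma_ppp = 0.813409, Gamma_ppq = -1.210335, Gamma_pqq = 3.285359, Gamma_qpp = 1.492719, Gamma_qpq = -1.546183, Gamma_qqq = 2.337611; k2 = (-0.261133, -0.137198, -0.030583, -0.035001)
  k3: at (p, q) = (-0.589511, 0.954077), (dp/dtau, dq/dtau) = (-0.261117, -0.137197); Gamma_ppp = 0.814585, Gamma_ppq = -1.212334, Gamma_pqq = 3.288365, Gamma_qpp = 1.493662, Gamma_qpq = -1.547570, Gamma_qqq = 2.339491; k3 = (-0.261117, -0.137197, -0.030575, -0.034995)
  k4: at (p, q) = (-0.602566, 0.947217), (dp/dtau, dq/dtau) = (-0.262645, -0.138947); Gamma_ppp = 0.971031, Gamma_ppq = -1.472310, Gamma_pqq = 3.663762, Gamma_qpp = 1.616168, Gamma_qpq = -1.732153, Gamma_qqq = 2.584043; k4 = (-0.262645, -0.138947, -0.030257, -0.034950)
  Y <- Y + (h/6)(k1 + 2k2 + 2k3 + k4): p = -0.6026, q = 0.9472, dp/dtau = -0.2626, dq/dtau = -0.1389


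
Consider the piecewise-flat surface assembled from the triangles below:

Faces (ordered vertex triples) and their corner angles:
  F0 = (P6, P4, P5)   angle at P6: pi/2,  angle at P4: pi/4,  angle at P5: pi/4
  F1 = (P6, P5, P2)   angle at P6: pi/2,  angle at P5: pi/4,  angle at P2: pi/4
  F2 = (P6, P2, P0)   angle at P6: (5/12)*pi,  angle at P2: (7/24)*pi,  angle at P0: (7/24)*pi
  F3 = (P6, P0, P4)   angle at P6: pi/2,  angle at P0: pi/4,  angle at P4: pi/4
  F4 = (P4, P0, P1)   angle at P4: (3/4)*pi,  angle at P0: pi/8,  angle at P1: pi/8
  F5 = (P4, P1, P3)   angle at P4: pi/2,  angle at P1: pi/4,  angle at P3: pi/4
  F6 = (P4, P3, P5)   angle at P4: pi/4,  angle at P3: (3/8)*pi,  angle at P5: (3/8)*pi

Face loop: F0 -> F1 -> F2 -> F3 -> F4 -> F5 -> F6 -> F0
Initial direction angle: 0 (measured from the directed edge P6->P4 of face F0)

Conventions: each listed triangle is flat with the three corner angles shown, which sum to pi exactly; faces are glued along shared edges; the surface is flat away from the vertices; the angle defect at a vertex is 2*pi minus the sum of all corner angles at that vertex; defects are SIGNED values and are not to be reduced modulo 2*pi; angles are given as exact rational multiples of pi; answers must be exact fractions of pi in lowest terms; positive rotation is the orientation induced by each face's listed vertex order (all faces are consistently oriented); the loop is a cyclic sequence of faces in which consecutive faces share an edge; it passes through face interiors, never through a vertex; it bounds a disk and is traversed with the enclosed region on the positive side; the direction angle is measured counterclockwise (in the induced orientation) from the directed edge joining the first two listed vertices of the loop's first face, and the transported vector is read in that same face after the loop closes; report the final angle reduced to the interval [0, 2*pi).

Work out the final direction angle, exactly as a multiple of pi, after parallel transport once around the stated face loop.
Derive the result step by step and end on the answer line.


enclosed vertex P4: corner angles sum to 2*pi, defect = 2*pi - 2*pi = 0
enclosed vertex P6: corner angles sum to (23/12)*pi, defect = 2*pi - (23/12)*pi = pi/12
transport around the loop rotates by the sum of enclosed defects; add to the initial angle mod 2*pi
final angle = 0 + pi/12 = pi/12 (mod 2*pi)

Answer: final direction angle = pi/12


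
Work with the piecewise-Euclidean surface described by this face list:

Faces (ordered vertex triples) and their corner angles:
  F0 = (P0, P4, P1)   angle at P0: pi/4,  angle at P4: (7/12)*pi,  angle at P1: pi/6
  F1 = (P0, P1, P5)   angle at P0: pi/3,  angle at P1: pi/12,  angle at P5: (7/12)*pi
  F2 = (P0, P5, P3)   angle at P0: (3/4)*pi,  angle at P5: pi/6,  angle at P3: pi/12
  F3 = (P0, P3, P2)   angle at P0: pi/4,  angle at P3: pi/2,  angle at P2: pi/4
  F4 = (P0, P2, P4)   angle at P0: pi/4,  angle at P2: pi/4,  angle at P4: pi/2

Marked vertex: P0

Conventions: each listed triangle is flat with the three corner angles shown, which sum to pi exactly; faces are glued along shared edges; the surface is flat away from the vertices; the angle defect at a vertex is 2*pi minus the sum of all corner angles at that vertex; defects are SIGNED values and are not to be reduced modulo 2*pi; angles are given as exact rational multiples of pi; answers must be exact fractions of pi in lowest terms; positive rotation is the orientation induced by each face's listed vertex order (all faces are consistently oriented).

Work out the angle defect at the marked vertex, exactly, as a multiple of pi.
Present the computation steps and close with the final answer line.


Sum of corner angles at P0: (11/6)*pi
defect = 2*pi - (11/6)*pi

Answer: defect(P0) = pi/6


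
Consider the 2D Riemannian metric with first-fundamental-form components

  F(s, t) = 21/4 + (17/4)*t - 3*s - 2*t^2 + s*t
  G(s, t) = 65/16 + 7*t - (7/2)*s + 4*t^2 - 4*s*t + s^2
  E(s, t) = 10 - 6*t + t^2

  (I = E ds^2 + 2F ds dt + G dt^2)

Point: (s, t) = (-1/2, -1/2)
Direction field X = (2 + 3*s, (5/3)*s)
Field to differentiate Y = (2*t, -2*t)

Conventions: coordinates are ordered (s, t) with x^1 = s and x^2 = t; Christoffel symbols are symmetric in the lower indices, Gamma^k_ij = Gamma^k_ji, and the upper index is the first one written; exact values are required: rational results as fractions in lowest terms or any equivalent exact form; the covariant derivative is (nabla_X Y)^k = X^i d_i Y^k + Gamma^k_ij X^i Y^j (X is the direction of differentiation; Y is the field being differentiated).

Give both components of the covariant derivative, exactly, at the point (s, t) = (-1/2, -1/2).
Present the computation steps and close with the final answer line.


E = 53/4, F = 35/8, G = 41/16 at the point
E_s = 0, E_t = -7, F_s = -7/2, F_t = 23/4, G_s = -5/2, G_t = 5
EG - F^2 = 237/16;  g^inv = (16/237) * [[41/16, -35/8], [-35/8, 53/4]]
first-kind symbols [ij,l] = (1/2)(d_i g_jl + d_j g_il - d_l g_ij): [ss,s] = E_s/2 = 0, [ss,t] = F_s - E_t/2 = 0, [st,s] = E_t/2 = -7/2, [st,t] = G_s/2 = -5/4, [tt,s] = F_t - G_s/2 = 7, [tt,t] = G_t/2 = 5/2
Gamma^s_ij = (G*[ij,s] - F*[ij,t])/(EG - F^2), Gamma^t_ij = (E*[ij,t] - F*[ij,s])/(EG - F^2)
Gamma_sss = 0, Gamma_sst = -56/237, Gamma_stt = 112/237, Gamma_tss = 0, Gamma_tst = -20/237, Gamma_ttt = 40/237
X = (1/2, -5/6), Y = (-1, 1) at the point

Answer: (nabla_X Y)^s = -563/237, (nabla_X Y)^t = 335/237


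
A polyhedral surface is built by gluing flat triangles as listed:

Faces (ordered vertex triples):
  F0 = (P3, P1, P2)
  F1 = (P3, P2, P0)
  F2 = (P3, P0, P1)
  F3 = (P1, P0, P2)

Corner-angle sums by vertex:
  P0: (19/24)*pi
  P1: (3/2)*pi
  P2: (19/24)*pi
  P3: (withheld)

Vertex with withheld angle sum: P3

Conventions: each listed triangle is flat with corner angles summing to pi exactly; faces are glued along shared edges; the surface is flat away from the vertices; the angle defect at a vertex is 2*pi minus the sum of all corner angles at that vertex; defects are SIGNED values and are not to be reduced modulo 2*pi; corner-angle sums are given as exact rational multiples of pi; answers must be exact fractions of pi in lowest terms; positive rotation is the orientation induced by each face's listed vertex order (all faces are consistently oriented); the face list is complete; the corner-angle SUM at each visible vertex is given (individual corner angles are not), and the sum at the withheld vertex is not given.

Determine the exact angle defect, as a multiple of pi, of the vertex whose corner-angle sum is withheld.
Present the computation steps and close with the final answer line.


V = 4, E = 6, F = 4; chi = V - E + F = 2
Gauss-Bonnet: total defect = 2*pi*chi = 4*pi; visible defects sum to (35/12)*pi

Answer: defect(P3) = (13/12)*pi


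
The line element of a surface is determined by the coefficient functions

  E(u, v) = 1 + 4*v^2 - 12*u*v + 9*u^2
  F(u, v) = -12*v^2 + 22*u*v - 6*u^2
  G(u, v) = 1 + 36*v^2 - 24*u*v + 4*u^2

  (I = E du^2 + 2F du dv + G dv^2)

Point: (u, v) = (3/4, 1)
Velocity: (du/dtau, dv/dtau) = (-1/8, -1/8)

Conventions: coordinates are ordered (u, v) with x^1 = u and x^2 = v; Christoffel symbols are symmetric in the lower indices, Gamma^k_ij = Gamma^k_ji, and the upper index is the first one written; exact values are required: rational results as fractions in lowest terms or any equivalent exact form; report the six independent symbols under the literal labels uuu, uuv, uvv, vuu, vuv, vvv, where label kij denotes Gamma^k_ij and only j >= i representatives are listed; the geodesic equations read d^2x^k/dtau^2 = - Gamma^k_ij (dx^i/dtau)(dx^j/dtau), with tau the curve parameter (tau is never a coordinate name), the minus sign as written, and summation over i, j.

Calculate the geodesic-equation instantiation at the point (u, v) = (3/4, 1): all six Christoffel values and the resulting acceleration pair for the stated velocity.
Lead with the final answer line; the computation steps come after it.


Answer: Gamma_uuu = 12/341, Gamma_uuv = -8/341, Gamma_uvv = 24/341, Gamma_vuu = 216/341, Gamma_vuv = -144/341, Gamma_vvv = 432/341; accelerations (d^2u/dtau^2, d^2v/dtau^2) = (-5/5456, -45/2728)

E = 17/16, F = 9/8, G = 85/4 at the point
E_u = 3/2, E_v = -1, F_u = 13, F_v = -15/2, G_u = -18, G_v = 54
EG - F^2 = 341/16;  g^inv = (16/341) * [[85/4, -9/8], [-9/8, 17/16]]
first-kind symbols [ij,l] = (1/2)(d_i g_jl + d_j g_il - d_l g_ij): [uu,u] = E_u/2 = 3/4, [uu,v] = F_u - E_v/2 = 27/2, [uv,u] = E_v/2 = -1/2, [uv,v] = G_u/2 = -9, [vv,u] = F_v - G_u/2 = 3/2, [vv,v] = G_v/2 = 27
Gamma^u_ij = (G*[ij,u] - F*[ij,v])/(EG - F^2), Gamma^v_ij = (E*[ij,v] - F*[ij,u])/(EG - F^2)
Gamma_uuu = 12/341, Gamma_uuv = -8/341, Gamma_uvv = 24/341, Gamma_vuu = 216/341, Gamma_vuv = -144/341, Gamma_vvv = 432/341
d^2u/dtau^2 = -(Gamma_uuu*(-1/8)^2 + 2*Gamma_uuv*(-1/8)*(-1/8) + Gamma_uvv*(-1/8)^2) = -5/5456
d^2v/dtau^2 = -(Gamma_vuu*(-1/8)^2 + 2*Gamma_vuv*(-1/8)*(-1/8) + Gamma_vvv*(-1/8)^2) = -45/2728


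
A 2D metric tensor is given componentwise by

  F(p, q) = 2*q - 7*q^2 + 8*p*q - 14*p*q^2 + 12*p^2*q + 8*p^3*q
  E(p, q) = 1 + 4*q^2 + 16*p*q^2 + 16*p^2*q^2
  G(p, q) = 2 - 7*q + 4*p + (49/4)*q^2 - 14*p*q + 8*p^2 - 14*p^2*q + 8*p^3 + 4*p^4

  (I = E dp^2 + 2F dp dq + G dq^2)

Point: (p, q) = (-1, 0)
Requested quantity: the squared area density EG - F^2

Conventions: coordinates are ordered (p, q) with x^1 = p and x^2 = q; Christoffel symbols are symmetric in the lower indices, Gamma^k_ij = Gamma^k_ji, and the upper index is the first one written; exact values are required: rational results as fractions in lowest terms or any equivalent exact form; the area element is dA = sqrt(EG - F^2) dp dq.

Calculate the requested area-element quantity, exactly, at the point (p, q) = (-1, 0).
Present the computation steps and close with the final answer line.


E = 1, F = 0, G = 2; EG - F^2 = 2

Answer: EG - F^2 = 2


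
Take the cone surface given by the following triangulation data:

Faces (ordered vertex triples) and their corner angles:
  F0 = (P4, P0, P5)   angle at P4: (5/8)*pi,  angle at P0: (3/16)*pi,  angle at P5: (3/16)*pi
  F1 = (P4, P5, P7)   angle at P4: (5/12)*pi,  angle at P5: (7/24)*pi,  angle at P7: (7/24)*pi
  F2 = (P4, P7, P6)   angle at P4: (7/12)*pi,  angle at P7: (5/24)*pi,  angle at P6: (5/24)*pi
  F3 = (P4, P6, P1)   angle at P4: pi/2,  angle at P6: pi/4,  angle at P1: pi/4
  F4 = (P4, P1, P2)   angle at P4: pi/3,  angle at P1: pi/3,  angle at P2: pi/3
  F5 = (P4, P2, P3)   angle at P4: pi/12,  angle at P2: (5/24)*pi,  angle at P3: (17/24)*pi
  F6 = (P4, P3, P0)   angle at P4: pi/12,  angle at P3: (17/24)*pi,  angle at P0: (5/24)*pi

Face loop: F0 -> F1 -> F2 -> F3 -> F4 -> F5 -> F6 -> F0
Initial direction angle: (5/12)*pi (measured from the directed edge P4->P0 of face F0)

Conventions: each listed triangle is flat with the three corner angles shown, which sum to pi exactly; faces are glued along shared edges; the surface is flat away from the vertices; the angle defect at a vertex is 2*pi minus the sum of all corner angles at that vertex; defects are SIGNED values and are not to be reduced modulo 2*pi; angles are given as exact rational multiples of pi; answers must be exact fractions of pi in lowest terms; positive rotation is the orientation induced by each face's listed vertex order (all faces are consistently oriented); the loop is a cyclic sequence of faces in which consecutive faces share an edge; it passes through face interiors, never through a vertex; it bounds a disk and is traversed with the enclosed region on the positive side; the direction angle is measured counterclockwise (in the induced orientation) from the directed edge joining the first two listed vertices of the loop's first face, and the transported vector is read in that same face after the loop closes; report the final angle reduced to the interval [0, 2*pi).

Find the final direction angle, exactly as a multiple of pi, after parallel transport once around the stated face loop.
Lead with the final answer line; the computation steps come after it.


Answer: final direction angle = (43/24)*pi

enclosed vertex P4: corner angles sum to (21/8)*pi, defect = 2*pi - (21/8)*pi = (-5/8)*pi
the final direction is the initial angle plus the enclosed defects, taken mod 2*pi in the induced orientation
final angle = (5/12)*pi - (5/8)*pi = (43/24)*pi (mod 2*pi)


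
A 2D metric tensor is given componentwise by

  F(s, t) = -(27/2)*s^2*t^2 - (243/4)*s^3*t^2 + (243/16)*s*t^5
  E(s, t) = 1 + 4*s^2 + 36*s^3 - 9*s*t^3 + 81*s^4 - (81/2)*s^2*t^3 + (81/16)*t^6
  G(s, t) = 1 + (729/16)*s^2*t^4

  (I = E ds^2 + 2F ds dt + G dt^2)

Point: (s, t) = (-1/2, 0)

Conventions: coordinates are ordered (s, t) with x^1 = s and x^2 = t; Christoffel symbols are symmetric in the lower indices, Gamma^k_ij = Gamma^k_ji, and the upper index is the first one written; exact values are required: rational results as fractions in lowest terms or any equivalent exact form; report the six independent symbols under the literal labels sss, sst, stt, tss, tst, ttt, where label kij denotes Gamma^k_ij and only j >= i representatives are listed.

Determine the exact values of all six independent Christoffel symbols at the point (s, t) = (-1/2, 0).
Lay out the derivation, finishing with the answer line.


E = 41/16, F = 0, G = 1 at the point
E_s = -35/2, E_t = 0, F_s = 0, F_t = 0, G_s = 0, G_t = 0
EG - F^2 = 41/16;  g^inv = (16/41) * [[1, 0], [0, 41/16]]
first-kind symbols [ij,l] = (1/2)(d_i g_jl + d_j g_il - d_l g_ij): [ss,s] = E_s/2 = -35/4, [ss,t] = F_s - E_t/2 = 0, [st,s] = E_t/2 = 0, [st,t] = G_s/2 = 0, [tt,s] = F_t - G_s/2 = 0, [tt,t] = G_t/2 = 0
Gamma^s_ij = (G*[ij,s] - F*[ij,t])/(EG - F^2), Gamma^t_ij = (E*[ij,t] - F*[ij,s])/(EG - F^2)

Answer: Gamma_sss = -140/41, Gamma_sst = 0, Gamma_stt = 0, Gamma_tss = 0, Gamma_tst = 0, Gamma_ttt = 0


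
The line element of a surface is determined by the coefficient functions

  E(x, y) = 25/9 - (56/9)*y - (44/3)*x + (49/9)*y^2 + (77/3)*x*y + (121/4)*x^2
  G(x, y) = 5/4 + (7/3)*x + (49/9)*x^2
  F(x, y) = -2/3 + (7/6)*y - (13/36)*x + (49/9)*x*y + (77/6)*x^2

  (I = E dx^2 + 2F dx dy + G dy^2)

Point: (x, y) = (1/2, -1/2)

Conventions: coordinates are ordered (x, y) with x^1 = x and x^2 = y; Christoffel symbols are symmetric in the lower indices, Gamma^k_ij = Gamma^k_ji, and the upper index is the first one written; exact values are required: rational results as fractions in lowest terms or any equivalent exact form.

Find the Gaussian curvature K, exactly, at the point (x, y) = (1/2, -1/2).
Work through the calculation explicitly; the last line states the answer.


E = 17/16, F = 5/12, G = 34/9, EG - F^2 = 553/144 at the point
E_x = 11/4, E_y = 7/6, F_x = 39/4, F_y = 35/9, G_x = 70/9, G_y = 0
E_yy = 98/9, F_xy = 49/9, G_xx = 98/9
Brioschi: K = (det M1 - det M2) / (EG - F^2)^2 with the standard first/second-derivative matrices M1, M2.
M1 = [[-E_yy/2 + F_xy - G_xx/2, E_x/2, F_x - E_y/2], [F_y - G_x/2, E, F], [G_y/2, F, G]] = [[-49/9, 11/8, 55/6], [0, 17/16, 5/12], [0, 5/12, 34/9]]; det M1 = -27097/1296
M2 = [[0, E_y/2, G_x/2], [E_y/2, E, F], [G_x/2, F, G]] = [[0, 7/12, 35/9], [7/12, 17/16, 5/12], [35/9, 5/12, 34/9]]; det M2 = -20041/1296
det M1 - det M2 = -49/9; K = -49/9 / (553/144)^2 = -2304/6241

Answer: K = -2304/6241


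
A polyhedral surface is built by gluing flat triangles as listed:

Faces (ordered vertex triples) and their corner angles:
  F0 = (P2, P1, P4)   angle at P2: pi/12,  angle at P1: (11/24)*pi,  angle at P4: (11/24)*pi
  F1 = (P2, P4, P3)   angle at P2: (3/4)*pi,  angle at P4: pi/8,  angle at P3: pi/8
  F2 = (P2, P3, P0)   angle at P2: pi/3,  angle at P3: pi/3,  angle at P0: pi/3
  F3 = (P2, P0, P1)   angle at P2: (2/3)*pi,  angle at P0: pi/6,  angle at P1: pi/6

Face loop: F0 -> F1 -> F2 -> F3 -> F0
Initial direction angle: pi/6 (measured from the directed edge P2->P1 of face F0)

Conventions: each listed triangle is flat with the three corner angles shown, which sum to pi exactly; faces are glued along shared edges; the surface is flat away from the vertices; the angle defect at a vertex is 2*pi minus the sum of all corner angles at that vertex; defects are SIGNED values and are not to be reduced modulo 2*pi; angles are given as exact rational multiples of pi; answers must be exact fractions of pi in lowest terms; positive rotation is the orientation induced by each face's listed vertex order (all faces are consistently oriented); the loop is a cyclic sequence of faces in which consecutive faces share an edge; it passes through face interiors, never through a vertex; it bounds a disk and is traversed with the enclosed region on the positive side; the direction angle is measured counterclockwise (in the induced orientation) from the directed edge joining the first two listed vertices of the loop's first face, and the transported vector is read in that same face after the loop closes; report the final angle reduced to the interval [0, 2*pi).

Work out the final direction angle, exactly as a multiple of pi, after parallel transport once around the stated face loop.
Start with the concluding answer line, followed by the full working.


Answer: final direction angle = pi/3

enclosed vertex P2: corner angles sum to (11/6)*pi, defect = 2*pi - (11/6)*pi = pi/6
holonomy = initial angle + sum of enclosed defects (mod 2*pi), positive in the induced orientation
final angle = pi/6 + pi/6 = pi/3 (mod 2*pi)
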